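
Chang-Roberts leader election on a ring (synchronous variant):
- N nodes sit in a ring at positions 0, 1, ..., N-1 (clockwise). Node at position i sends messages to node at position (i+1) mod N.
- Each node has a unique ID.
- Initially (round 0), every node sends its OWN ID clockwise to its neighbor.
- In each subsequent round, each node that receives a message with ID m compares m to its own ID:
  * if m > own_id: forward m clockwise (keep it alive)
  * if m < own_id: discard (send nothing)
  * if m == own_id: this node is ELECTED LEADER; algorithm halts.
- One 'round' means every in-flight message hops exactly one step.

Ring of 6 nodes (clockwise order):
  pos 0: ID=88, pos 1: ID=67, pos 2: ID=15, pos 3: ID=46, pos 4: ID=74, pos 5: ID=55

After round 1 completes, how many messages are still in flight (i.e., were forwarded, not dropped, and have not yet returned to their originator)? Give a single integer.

Answer: 3

Derivation:
Round 1: pos1(id67) recv 88: fwd; pos2(id15) recv 67: fwd; pos3(id46) recv 15: drop; pos4(id74) recv 46: drop; pos5(id55) recv 74: fwd; pos0(id88) recv 55: drop
After round 1: 3 messages still in flight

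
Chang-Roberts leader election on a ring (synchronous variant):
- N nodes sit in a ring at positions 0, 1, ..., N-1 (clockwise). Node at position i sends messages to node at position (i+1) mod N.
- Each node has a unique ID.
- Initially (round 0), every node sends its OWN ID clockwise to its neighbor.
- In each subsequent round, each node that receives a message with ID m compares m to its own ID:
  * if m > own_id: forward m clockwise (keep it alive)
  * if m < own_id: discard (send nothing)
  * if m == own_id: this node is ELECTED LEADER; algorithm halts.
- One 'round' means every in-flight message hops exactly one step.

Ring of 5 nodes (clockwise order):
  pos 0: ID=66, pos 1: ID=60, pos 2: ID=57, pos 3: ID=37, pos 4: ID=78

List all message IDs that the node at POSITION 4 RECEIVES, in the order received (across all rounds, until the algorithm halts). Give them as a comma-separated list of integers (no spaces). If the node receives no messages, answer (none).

Answer: 37,57,60,66,78

Derivation:
Round 1: pos1(id60) recv 66: fwd; pos2(id57) recv 60: fwd; pos3(id37) recv 57: fwd; pos4(id78) recv 37: drop; pos0(id66) recv 78: fwd
Round 2: pos2(id57) recv 66: fwd; pos3(id37) recv 60: fwd; pos4(id78) recv 57: drop; pos1(id60) recv 78: fwd
Round 3: pos3(id37) recv 66: fwd; pos4(id78) recv 60: drop; pos2(id57) recv 78: fwd
Round 4: pos4(id78) recv 66: drop; pos3(id37) recv 78: fwd
Round 5: pos4(id78) recv 78: ELECTED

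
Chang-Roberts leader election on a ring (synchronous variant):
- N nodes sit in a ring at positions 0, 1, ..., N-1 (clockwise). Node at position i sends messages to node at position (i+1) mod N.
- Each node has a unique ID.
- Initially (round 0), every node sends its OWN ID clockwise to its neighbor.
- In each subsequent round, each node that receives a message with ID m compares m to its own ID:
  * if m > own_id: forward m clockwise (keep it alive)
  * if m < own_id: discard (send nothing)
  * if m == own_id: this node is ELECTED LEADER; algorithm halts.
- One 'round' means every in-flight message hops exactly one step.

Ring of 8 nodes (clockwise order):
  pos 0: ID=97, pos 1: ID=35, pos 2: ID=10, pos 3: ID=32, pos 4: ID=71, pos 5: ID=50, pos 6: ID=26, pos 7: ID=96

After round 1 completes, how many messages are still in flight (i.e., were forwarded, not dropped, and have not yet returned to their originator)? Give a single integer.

Answer: 4

Derivation:
Round 1: pos1(id35) recv 97: fwd; pos2(id10) recv 35: fwd; pos3(id32) recv 10: drop; pos4(id71) recv 32: drop; pos5(id50) recv 71: fwd; pos6(id26) recv 50: fwd; pos7(id96) recv 26: drop; pos0(id97) recv 96: drop
After round 1: 4 messages still in flight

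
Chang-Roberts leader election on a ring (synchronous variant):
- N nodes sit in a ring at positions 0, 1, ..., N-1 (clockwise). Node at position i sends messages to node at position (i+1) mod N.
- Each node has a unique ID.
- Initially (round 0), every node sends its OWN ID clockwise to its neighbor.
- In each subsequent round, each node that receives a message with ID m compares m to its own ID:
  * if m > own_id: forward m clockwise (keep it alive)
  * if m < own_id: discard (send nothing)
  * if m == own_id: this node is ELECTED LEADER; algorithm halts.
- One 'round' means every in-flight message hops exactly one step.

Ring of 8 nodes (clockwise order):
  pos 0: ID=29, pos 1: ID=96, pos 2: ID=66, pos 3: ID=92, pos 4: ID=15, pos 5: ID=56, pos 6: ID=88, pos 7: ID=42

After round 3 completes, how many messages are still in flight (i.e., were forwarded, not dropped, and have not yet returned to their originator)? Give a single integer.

Answer: 2

Derivation:
Round 1: pos1(id96) recv 29: drop; pos2(id66) recv 96: fwd; pos3(id92) recv 66: drop; pos4(id15) recv 92: fwd; pos5(id56) recv 15: drop; pos6(id88) recv 56: drop; pos7(id42) recv 88: fwd; pos0(id29) recv 42: fwd
Round 2: pos3(id92) recv 96: fwd; pos5(id56) recv 92: fwd; pos0(id29) recv 88: fwd; pos1(id96) recv 42: drop
Round 3: pos4(id15) recv 96: fwd; pos6(id88) recv 92: fwd; pos1(id96) recv 88: drop
After round 3: 2 messages still in flight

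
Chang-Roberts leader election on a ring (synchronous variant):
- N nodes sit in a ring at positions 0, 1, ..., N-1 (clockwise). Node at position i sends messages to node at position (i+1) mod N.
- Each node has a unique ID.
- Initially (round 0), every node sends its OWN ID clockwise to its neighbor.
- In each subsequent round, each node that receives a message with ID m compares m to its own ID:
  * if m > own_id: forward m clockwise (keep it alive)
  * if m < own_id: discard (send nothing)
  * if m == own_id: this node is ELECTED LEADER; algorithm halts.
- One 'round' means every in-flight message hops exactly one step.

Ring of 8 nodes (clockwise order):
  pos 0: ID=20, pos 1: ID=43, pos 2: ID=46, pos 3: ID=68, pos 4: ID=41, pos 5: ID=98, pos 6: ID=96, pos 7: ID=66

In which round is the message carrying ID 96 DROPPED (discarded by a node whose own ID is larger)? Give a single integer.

Round 1: pos1(id43) recv 20: drop; pos2(id46) recv 43: drop; pos3(id68) recv 46: drop; pos4(id41) recv 68: fwd; pos5(id98) recv 41: drop; pos6(id96) recv 98: fwd; pos7(id66) recv 96: fwd; pos0(id20) recv 66: fwd
Round 2: pos5(id98) recv 68: drop; pos7(id66) recv 98: fwd; pos0(id20) recv 96: fwd; pos1(id43) recv 66: fwd
Round 3: pos0(id20) recv 98: fwd; pos1(id43) recv 96: fwd; pos2(id46) recv 66: fwd
Round 4: pos1(id43) recv 98: fwd; pos2(id46) recv 96: fwd; pos3(id68) recv 66: drop
Round 5: pos2(id46) recv 98: fwd; pos3(id68) recv 96: fwd
Round 6: pos3(id68) recv 98: fwd; pos4(id41) recv 96: fwd
Round 7: pos4(id41) recv 98: fwd; pos5(id98) recv 96: drop
Round 8: pos5(id98) recv 98: ELECTED
Message ID 96 originates at pos 6; dropped at pos 5 in round 7

Answer: 7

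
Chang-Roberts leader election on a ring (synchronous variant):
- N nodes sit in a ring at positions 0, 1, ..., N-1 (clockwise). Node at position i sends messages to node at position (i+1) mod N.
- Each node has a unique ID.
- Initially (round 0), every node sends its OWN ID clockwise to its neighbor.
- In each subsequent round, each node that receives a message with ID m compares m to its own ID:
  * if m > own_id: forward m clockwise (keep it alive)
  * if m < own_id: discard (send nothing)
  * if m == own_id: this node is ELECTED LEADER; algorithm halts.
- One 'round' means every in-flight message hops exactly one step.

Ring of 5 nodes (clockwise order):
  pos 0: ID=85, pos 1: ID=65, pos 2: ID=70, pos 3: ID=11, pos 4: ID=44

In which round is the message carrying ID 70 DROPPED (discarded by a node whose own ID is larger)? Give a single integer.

Round 1: pos1(id65) recv 85: fwd; pos2(id70) recv 65: drop; pos3(id11) recv 70: fwd; pos4(id44) recv 11: drop; pos0(id85) recv 44: drop
Round 2: pos2(id70) recv 85: fwd; pos4(id44) recv 70: fwd
Round 3: pos3(id11) recv 85: fwd; pos0(id85) recv 70: drop
Round 4: pos4(id44) recv 85: fwd
Round 5: pos0(id85) recv 85: ELECTED
Message ID 70 originates at pos 2; dropped at pos 0 in round 3

Answer: 3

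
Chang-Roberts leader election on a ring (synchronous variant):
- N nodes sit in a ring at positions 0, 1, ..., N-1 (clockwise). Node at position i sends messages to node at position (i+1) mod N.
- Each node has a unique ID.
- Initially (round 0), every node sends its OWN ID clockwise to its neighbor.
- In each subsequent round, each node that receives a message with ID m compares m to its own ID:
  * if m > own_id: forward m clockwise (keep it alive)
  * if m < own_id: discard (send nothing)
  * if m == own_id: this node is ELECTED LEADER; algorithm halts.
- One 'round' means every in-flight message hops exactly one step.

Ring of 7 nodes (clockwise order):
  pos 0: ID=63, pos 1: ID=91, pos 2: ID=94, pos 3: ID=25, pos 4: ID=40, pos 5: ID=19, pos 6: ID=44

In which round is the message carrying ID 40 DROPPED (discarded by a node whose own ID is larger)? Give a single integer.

Round 1: pos1(id91) recv 63: drop; pos2(id94) recv 91: drop; pos3(id25) recv 94: fwd; pos4(id40) recv 25: drop; pos5(id19) recv 40: fwd; pos6(id44) recv 19: drop; pos0(id63) recv 44: drop
Round 2: pos4(id40) recv 94: fwd; pos6(id44) recv 40: drop
Round 3: pos5(id19) recv 94: fwd
Round 4: pos6(id44) recv 94: fwd
Round 5: pos0(id63) recv 94: fwd
Round 6: pos1(id91) recv 94: fwd
Round 7: pos2(id94) recv 94: ELECTED
Message ID 40 originates at pos 4; dropped at pos 6 in round 2

Answer: 2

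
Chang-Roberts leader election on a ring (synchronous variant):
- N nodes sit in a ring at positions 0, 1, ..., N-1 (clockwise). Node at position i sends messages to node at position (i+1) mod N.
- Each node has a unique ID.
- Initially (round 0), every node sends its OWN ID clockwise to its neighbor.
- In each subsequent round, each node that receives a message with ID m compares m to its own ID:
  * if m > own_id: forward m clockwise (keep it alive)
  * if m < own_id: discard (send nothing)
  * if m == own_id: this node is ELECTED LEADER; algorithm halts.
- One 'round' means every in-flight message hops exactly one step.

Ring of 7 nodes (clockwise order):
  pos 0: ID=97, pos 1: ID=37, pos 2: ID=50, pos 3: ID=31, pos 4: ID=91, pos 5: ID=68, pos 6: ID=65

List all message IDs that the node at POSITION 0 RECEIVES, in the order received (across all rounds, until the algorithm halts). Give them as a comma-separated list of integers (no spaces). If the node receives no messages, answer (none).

Round 1: pos1(id37) recv 97: fwd; pos2(id50) recv 37: drop; pos3(id31) recv 50: fwd; pos4(id91) recv 31: drop; pos5(id68) recv 91: fwd; pos6(id65) recv 68: fwd; pos0(id97) recv 65: drop
Round 2: pos2(id50) recv 97: fwd; pos4(id91) recv 50: drop; pos6(id65) recv 91: fwd; pos0(id97) recv 68: drop
Round 3: pos3(id31) recv 97: fwd; pos0(id97) recv 91: drop
Round 4: pos4(id91) recv 97: fwd
Round 5: pos5(id68) recv 97: fwd
Round 6: pos6(id65) recv 97: fwd
Round 7: pos0(id97) recv 97: ELECTED

Answer: 65,68,91,97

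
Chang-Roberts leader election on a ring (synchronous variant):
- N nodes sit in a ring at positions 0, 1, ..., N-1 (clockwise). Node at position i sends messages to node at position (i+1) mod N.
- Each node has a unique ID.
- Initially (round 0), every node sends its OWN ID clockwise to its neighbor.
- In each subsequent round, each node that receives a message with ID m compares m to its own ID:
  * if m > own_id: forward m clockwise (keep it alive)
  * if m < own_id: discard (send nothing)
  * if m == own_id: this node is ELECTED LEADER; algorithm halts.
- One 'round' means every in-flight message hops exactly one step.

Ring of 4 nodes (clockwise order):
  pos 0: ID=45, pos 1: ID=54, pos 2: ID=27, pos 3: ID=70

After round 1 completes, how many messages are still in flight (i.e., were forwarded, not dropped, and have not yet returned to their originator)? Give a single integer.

Answer: 2

Derivation:
Round 1: pos1(id54) recv 45: drop; pos2(id27) recv 54: fwd; pos3(id70) recv 27: drop; pos0(id45) recv 70: fwd
After round 1: 2 messages still in flight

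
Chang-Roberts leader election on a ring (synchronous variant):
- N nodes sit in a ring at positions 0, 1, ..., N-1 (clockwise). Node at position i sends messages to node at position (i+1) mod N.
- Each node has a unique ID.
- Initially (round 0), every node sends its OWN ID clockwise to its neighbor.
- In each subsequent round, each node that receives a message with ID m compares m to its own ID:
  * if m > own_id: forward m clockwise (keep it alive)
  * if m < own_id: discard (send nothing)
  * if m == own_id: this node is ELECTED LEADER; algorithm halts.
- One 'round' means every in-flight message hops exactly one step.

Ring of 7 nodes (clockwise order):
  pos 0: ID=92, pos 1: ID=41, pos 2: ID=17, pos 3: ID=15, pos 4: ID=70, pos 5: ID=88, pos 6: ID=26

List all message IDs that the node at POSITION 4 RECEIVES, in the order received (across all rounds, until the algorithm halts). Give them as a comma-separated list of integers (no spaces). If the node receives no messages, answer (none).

Round 1: pos1(id41) recv 92: fwd; pos2(id17) recv 41: fwd; pos3(id15) recv 17: fwd; pos4(id70) recv 15: drop; pos5(id88) recv 70: drop; pos6(id26) recv 88: fwd; pos0(id92) recv 26: drop
Round 2: pos2(id17) recv 92: fwd; pos3(id15) recv 41: fwd; pos4(id70) recv 17: drop; pos0(id92) recv 88: drop
Round 3: pos3(id15) recv 92: fwd; pos4(id70) recv 41: drop
Round 4: pos4(id70) recv 92: fwd
Round 5: pos5(id88) recv 92: fwd
Round 6: pos6(id26) recv 92: fwd
Round 7: pos0(id92) recv 92: ELECTED

Answer: 15,17,41,92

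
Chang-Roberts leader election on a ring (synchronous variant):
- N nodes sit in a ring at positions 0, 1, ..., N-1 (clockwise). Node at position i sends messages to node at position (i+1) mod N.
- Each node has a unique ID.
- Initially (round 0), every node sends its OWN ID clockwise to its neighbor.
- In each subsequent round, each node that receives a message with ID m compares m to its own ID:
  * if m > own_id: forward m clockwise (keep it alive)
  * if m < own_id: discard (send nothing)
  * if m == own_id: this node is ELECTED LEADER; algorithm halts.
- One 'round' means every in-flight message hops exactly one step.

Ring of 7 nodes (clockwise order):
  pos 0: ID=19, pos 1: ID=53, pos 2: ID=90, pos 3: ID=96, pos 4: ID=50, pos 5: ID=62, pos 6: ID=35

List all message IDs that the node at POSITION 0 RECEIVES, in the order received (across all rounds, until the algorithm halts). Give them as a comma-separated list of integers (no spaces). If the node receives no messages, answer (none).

Answer: 35,62,96

Derivation:
Round 1: pos1(id53) recv 19: drop; pos2(id90) recv 53: drop; pos3(id96) recv 90: drop; pos4(id50) recv 96: fwd; pos5(id62) recv 50: drop; pos6(id35) recv 62: fwd; pos0(id19) recv 35: fwd
Round 2: pos5(id62) recv 96: fwd; pos0(id19) recv 62: fwd; pos1(id53) recv 35: drop
Round 3: pos6(id35) recv 96: fwd; pos1(id53) recv 62: fwd
Round 4: pos0(id19) recv 96: fwd; pos2(id90) recv 62: drop
Round 5: pos1(id53) recv 96: fwd
Round 6: pos2(id90) recv 96: fwd
Round 7: pos3(id96) recv 96: ELECTED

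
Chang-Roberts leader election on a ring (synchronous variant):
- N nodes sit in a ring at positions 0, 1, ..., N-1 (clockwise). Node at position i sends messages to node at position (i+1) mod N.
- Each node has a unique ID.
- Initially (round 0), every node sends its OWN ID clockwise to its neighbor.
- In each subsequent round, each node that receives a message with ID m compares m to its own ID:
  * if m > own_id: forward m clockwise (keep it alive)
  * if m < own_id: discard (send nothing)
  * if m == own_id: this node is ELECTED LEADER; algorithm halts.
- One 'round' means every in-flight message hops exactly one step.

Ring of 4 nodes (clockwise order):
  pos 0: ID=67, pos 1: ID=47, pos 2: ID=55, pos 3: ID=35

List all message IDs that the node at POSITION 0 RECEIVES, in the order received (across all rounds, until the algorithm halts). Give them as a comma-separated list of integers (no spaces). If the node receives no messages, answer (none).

Answer: 35,55,67

Derivation:
Round 1: pos1(id47) recv 67: fwd; pos2(id55) recv 47: drop; pos3(id35) recv 55: fwd; pos0(id67) recv 35: drop
Round 2: pos2(id55) recv 67: fwd; pos0(id67) recv 55: drop
Round 3: pos3(id35) recv 67: fwd
Round 4: pos0(id67) recv 67: ELECTED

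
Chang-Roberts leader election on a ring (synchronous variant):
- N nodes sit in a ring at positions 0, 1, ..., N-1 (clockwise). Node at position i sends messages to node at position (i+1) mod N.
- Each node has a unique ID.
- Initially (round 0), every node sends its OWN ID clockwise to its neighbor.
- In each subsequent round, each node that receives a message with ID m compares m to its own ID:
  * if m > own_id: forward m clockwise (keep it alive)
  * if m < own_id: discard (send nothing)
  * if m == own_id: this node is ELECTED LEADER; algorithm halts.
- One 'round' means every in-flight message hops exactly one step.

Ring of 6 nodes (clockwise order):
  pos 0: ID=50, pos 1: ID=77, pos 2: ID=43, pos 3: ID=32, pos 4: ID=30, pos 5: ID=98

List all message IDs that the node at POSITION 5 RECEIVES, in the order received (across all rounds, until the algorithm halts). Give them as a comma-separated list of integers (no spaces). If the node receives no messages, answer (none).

Answer: 30,32,43,77,98

Derivation:
Round 1: pos1(id77) recv 50: drop; pos2(id43) recv 77: fwd; pos3(id32) recv 43: fwd; pos4(id30) recv 32: fwd; pos5(id98) recv 30: drop; pos0(id50) recv 98: fwd
Round 2: pos3(id32) recv 77: fwd; pos4(id30) recv 43: fwd; pos5(id98) recv 32: drop; pos1(id77) recv 98: fwd
Round 3: pos4(id30) recv 77: fwd; pos5(id98) recv 43: drop; pos2(id43) recv 98: fwd
Round 4: pos5(id98) recv 77: drop; pos3(id32) recv 98: fwd
Round 5: pos4(id30) recv 98: fwd
Round 6: pos5(id98) recv 98: ELECTED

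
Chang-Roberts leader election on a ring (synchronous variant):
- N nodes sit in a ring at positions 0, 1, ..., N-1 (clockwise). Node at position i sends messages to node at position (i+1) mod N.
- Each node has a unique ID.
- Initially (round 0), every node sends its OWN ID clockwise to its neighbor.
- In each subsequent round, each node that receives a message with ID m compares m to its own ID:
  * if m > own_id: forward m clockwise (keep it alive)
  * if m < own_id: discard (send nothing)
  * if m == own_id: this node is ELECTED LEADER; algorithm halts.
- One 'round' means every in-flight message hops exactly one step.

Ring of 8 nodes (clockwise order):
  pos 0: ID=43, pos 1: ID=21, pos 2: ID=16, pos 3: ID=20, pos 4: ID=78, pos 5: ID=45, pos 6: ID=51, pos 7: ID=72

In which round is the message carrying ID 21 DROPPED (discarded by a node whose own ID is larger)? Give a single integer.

Round 1: pos1(id21) recv 43: fwd; pos2(id16) recv 21: fwd; pos3(id20) recv 16: drop; pos4(id78) recv 20: drop; pos5(id45) recv 78: fwd; pos6(id51) recv 45: drop; pos7(id72) recv 51: drop; pos0(id43) recv 72: fwd
Round 2: pos2(id16) recv 43: fwd; pos3(id20) recv 21: fwd; pos6(id51) recv 78: fwd; pos1(id21) recv 72: fwd
Round 3: pos3(id20) recv 43: fwd; pos4(id78) recv 21: drop; pos7(id72) recv 78: fwd; pos2(id16) recv 72: fwd
Round 4: pos4(id78) recv 43: drop; pos0(id43) recv 78: fwd; pos3(id20) recv 72: fwd
Round 5: pos1(id21) recv 78: fwd; pos4(id78) recv 72: drop
Round 6: pos2(id16) recv 78: fwd
Round 7: pos3(id20) recv 78: fwd
Round 8: pos4(id78) recv 78: ELECTED
Message ID 21 originates at pos 1; dropped at pos 4 in round 3

Answer: 3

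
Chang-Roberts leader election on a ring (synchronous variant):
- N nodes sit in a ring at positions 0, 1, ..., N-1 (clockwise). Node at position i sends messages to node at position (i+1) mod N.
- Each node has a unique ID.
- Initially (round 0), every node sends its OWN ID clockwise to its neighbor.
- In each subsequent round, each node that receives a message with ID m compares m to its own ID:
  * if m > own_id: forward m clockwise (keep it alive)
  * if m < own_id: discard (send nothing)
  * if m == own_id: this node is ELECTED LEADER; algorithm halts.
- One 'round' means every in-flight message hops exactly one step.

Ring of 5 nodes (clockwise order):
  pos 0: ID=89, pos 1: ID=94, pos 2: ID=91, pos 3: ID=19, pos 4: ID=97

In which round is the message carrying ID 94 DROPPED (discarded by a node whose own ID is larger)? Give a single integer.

Answer: 3

Derivation:
Round 1: pos1(id94) recv 89: drop; pos2(id91) recv 94: fwd; pos3(id19) recv 91: fwd; pos4(id97) recv 19: drop; pos0(id89) recv 97: fwd
Round 2: pos3(id19) recv 94: fwd; pos4(id97) recv 91: drop; pos1(id94) recv 97: fwd
Round 3: pos4(id97) recv 94: drop; pos2(id91) recv 97: fwd
Round 4: pos3(id19) recv 97: fwd
Round 5: pos4(id97) recv 97: ELECTED
Message ID 94 originates at pos 1; dropped at pos 4 in round 3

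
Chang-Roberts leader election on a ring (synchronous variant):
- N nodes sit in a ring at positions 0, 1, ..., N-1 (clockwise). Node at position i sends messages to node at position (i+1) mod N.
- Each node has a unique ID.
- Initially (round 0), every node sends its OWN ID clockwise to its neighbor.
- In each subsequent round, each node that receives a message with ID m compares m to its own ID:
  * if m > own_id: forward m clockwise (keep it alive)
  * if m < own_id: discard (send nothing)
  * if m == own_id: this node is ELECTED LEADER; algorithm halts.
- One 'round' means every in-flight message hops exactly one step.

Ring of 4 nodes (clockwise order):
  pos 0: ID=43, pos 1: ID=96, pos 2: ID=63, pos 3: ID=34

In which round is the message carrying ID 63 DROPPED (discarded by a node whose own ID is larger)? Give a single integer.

Round 1: pos1(id96) recv 43: drop; pos2(id63) recv 96: fwd; pos3(id34) recv 63: fwd; pos0(id43) recv 34: drop
Round 2: pos3(id34) recv 96: fwd; pos0(id43) recv 63: fwd
Round 3: pos0(id43) recv 96: fwd; pos1(id96) recv 63: drop
Round 4: pos1(id96) recv 96: ELECTED
Message ID 63 originates at pos 2; dropped at pos 1 in round 3

Answer: 3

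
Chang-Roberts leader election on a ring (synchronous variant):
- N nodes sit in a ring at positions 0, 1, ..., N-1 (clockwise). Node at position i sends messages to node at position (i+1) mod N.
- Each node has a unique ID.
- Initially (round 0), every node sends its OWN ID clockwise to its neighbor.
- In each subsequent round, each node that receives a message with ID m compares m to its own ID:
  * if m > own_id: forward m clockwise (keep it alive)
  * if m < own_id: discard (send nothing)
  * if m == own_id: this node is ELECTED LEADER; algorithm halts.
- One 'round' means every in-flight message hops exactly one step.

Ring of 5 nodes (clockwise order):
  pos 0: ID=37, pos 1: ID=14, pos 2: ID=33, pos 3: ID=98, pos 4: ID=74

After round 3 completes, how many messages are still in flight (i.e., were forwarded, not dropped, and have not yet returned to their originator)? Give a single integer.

Answer: 2

Derivation:
Round 1: pos1(id14) recv 37: fwd; pos2(id33) recv 14: drop; pos3(id98) recv 33: drop; pos4(id74) recv 98: fwd; pos0(id37) recv 74: fwd
Round 2: pos2(id33) recv 37: fwd; pos0(id37) recv 98: fwd; pos1(id14) recv 74: fwd
Round 3: pos3(id98) recv 37: drop; pos1(id14) recv 98: fwd; pos2(id33) recv 74: fwd
After round 3: 2 messages still in flight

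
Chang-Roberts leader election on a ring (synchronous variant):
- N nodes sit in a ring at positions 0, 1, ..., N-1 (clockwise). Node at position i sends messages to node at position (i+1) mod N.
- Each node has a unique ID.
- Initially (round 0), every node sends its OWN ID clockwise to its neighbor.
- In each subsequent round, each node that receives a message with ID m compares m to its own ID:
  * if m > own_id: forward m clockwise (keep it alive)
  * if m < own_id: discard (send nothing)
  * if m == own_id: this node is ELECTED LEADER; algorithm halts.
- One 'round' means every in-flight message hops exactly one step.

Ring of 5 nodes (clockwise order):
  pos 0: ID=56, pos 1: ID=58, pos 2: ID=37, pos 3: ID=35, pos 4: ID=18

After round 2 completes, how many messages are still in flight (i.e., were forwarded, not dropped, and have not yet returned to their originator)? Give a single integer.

Answer: 2

Derivation:
Round 1: pos1(id58) recv 56: drop; pos2(id37) recv 58: fwd; pos3(id35) recv 37: fwd; pos4(id18) recv 35: fwd; pos0(id56) recv 18: drop
Round 2: pos3(id35) recv 58: fwd; pos4(id18) recv 37: fwd; pos0(id56) recv 35: drop
After round 2: 2 messages still in flight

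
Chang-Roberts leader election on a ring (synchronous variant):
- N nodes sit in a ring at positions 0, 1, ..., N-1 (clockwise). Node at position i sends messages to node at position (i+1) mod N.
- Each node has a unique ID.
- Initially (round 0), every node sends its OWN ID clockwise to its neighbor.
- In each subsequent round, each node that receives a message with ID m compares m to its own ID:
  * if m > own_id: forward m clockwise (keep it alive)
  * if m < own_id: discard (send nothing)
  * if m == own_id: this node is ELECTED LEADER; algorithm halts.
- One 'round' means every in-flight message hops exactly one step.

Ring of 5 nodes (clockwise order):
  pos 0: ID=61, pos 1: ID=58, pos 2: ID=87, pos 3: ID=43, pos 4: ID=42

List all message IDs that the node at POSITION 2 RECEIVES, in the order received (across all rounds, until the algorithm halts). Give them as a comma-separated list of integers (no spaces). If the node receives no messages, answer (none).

Answer: 58,61,87

Derivation:
Round 1: pos1(id58) recv 61: fwd; pos2(id87) recv 58: drop; pos3(id43) recv 87: fwd; pos4(id42) recv 43: fwd; pos0(id61) recv 42: drop
Round 2: pos2(id87) recv 61: drop; pos4(id42) recv 87: fwd; pos0(id61) recv 43: drop
Round 3: pos0(id61) recv 87: fwd
Round 4: pos1(id58) recv 87: fwd
Round 5: pos2(id87) recv 87: ELECTED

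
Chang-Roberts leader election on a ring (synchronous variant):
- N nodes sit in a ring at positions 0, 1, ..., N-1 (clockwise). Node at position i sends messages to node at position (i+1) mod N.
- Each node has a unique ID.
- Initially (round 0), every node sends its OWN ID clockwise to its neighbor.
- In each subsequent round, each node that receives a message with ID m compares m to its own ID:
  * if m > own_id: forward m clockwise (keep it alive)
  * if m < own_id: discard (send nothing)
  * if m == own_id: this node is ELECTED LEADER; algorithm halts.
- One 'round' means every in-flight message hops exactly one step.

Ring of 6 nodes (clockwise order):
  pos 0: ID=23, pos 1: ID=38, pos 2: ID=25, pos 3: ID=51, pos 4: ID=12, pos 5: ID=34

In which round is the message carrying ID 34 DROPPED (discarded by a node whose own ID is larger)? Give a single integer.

Round 1: pos1(id38) recv 23: drop; pos2(id25) recv 38: fwd; pos3(id51) recv 25: drop; pos4(id12) recv 51: fwd; pos5(id34) recv 12: drop; pos0(id23) recv 34: fwd
Round 2: pos3(id51) recv 38: drop; pos5(id34) recv 51: fwd; pos1(id38) recv 34: drop
Round 3: pos0(id23) recv 51: fwd
Round 4: pos1(id38) recv 51: fwd
Round 5: pos2(id25) recv 51: fwd
Round 6: pos3(id51) recv 51: ELECTED
Message ID 34 originates at pos 5; dropped at pos 1 in round 2

Answer: 2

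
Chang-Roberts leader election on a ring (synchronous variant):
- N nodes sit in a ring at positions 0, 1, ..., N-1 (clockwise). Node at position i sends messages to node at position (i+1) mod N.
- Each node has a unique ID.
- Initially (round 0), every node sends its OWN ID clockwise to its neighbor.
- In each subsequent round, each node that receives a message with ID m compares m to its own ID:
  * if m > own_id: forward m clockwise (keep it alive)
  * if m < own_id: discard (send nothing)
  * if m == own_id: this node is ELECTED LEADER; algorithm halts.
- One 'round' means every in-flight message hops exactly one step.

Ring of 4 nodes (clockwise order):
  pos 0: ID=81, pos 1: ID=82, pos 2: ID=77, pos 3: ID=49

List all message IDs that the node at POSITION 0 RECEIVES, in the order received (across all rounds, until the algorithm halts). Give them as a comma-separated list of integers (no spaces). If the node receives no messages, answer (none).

Round 1: pos1(id82) recv 81: drop; pos2(id77) recv 82: fwd; pos3(id49) recv 77: fwd; pos0(id81) recv 49: drop
Round 2: pos3(id49) recv 82: fwd; pos0(id81) recv 77: drop
Round 3: pos0(id81) recv 82: fwd
Round 4: pos1(id82) recv 82: ELECTED

Answer: 49,77,82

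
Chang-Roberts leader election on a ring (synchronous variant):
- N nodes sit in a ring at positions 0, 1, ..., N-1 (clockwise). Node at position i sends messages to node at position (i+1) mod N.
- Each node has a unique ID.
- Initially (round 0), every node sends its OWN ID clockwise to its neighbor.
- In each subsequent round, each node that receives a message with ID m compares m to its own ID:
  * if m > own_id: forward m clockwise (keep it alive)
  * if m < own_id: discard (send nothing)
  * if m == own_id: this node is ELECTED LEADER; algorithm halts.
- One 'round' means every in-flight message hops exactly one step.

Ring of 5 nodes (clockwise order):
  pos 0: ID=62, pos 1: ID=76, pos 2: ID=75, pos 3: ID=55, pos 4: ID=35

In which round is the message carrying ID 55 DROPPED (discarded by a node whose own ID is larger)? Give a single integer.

Round 1: pos1(id76) recv 62: drop; pos2(id75) recv 76: fwd; pos3(id55) recv 75: fwd; pos4(id35) recv 55: fwd; pos0(id62) recv 35: drop
Round 2: pos3(id55) recv 76: fwd; pos4(id35) recv 75: fwd; pos0(id62) recv 55: drop
Round 3: pos4(id35) recv 76: fwd; pos0(id62) recv 75: fwd
Round 4: pos0(id62) recv 76: fwd; pos1(id76) recv 75: drop
Round 5: pos1(id76) recv 76: ELECTED
Message ID 55 originates at pos 3; dropped at pos 0 in round 2

Answer: 2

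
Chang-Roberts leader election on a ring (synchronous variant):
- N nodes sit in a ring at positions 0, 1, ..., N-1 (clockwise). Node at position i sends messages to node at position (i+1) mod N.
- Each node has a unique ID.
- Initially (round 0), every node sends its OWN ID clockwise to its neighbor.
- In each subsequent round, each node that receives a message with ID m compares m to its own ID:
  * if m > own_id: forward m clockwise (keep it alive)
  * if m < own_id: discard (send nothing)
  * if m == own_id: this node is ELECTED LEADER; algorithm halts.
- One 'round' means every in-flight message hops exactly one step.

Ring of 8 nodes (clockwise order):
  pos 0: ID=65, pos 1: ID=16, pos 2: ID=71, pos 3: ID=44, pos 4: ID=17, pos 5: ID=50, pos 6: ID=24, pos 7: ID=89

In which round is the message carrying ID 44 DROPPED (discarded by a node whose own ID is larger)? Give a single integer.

Round 1: pos1(id16) recv 65: fwd; pos2(id71) recv 16: drop; pos3(id44) recv 71: fwd; pos4(id17) recv 44: fwd; pos5(id50) recv 17: drop; pos6(id24) recv 50: fwd; pos7(id89) recv 24: drop; pos0(id65) recv 89: fwd
Round 2: pos2(id71) recv 65: drop; pos4(id17) recv 71: fwd; pos5(id50) recv 44: drop; pos7(id89) recv 50: drop; pos1(id16) recv 89: fwd
Round 3: pos5(id50) recv 71: fwd; pos2(id71) recv 89: fwd
Round 4: pos6(id24) recv 71: fwd; pos3(id44) recv 89: fwd
Round 5: pos7(id89) recv 71: drop; pos4(id17) recv 89: fwd
Round 6: pos5(id50) recv 89: fwd
Round 7: pos6(id24) recv 89: fwd
Round 8: pos7(id89) recv 89: ELECTED
Message ID 44 originates at pos 3; dropped at pos 5 in round 2

Answer: 2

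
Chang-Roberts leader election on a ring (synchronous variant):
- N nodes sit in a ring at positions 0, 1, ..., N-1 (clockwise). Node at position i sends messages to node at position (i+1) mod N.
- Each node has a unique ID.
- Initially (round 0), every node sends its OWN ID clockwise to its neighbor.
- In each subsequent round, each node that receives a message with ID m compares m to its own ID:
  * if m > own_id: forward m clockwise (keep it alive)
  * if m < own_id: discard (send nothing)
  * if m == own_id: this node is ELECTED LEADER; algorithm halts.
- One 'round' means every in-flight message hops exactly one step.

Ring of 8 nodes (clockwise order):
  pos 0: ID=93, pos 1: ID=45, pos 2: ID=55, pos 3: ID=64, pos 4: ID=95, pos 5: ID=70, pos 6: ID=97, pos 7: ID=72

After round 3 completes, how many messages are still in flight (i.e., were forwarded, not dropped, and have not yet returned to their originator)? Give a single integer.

Round 1: pos1(id45) recv 93: fwd; pos2(id55) recv 45: drop; pos3(id64) recv 55: drop; pos4(id95) recv 64: drop; pos5(id70) recv 95: fwd; pos6(id97) recv 70: drop; pos7(id72) recv 97: fwd; pos0(id93) recv 72: drop
Round 2: pos2(id55) recv 93: fwd; pos6(id97) recv 95: drop; pos0(id93) recv 97: fwd
Round 3: pos3(id64) recv 93: fwd; pos1(id45) recv 97: fwd
After round 3: 2 messages still in flight

Answer: 2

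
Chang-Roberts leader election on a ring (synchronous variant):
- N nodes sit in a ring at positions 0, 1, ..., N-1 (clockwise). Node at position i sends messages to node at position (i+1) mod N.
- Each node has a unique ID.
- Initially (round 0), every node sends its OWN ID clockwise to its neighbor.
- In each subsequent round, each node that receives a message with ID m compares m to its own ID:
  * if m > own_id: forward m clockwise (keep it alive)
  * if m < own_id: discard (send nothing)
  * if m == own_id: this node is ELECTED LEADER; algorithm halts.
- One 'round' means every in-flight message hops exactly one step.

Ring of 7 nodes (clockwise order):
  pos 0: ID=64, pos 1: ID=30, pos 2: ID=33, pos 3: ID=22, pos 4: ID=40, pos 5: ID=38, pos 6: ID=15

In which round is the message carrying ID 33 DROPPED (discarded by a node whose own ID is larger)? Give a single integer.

Answer: 2

Derivation:
Round 1: pos1(id30) recv 64: fwd; pos2(id33) recv 30: drop; pos3(id22) recv 33: fwd; pos4(id40) recv 22: drop; pos5(id38) recv 40: fwd; pos6(id15) recv 38: fwd; pos0(id64) recv 15: drop
Round 2: pos2(id33) recv 64: fwd; pos4(id40) recv 33: drop; pos6(id15) recv 40: fwd; pos0(id64) recv 38: drop
Round 3: pos3(id22) recv 64: fwd; pos0(id64) recv 40: drop
Round 4: pos4(id40) recv 64: fwd
Round 5: pos5(id38) recv 64: fwd
Round 6: pos6(id15) recv 64: fwd
Round 7: pos0(id64) recv 64: ELECTED
Message ID 33 originates at pos 2; dropped at pos 4 in round 2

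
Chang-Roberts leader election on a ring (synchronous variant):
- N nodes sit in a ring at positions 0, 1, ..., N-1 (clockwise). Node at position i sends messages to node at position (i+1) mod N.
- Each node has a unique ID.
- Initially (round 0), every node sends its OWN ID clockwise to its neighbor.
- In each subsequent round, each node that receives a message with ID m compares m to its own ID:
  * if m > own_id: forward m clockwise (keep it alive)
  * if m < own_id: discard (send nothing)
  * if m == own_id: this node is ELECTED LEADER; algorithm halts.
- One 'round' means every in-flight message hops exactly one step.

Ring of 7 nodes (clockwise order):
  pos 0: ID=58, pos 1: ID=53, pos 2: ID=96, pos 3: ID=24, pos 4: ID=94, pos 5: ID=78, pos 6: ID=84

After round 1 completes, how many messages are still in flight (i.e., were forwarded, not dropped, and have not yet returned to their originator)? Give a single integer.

Round 1: pos1(id53) recv 58: fwd; pos2(id96) recv 53: drop; pos3(id24) recv 96: fwd; pos4(id94) recv 24: drop; pos5(id78) recv 94: fwd; pos6(id84) recv 78: drop; pos0(id58) recv 84: fwd
After round 1: 4 messages still in flight

Answer: 4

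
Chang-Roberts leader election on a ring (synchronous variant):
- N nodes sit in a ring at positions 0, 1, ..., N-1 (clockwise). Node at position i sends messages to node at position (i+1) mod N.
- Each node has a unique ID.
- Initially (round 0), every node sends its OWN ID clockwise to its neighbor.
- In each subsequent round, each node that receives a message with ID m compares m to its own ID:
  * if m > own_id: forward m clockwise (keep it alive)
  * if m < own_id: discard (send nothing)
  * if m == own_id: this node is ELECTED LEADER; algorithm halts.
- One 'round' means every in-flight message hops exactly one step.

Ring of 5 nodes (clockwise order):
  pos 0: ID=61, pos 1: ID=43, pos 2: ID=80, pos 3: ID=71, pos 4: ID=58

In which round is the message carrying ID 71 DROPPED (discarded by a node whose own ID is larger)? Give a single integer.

Answer: 4

Derivation:
Round 1: pos1(id43) recv 61: fwd; pos2(id80) recv 43: drop; pos3(id71) recv 80: fwd; pos4(id58) recv 71: fwd; pos0(id61) recv 58: drop
Round 2: pos2(id80) recv 61: drop; pos4(id58) recv 80: fwd; pos0(id61) recv 71: fwd
Round 3: pos0(id61) recv 80: fwd; pos1(id43) recv 71: fwd
Round 4: pos1(id43) recv 80: fwd; pos2(id80) recv 71: drop
Round 5: pos2(id80) recv 80: ELECTED
Message ID 71 originates at pos 3; dropped at pos 2 in round 4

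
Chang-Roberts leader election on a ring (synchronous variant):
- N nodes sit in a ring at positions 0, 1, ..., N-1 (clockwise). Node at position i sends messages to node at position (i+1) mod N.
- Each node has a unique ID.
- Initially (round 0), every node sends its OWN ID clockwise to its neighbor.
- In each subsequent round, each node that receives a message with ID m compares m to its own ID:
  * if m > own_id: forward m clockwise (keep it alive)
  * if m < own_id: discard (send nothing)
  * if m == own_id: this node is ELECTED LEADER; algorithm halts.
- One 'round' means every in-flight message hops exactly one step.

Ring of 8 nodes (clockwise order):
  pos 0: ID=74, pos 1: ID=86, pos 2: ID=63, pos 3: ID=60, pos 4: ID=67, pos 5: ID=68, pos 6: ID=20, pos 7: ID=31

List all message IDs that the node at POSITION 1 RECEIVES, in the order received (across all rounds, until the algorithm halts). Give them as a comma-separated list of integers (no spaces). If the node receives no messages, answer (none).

Round 1: pos1(id86) recv 74: drop; pos2(id63) recv 86: fwd; pos3(id60) recv 63: fwd; pos4(id67) recv 60: drop; pos5(id68) recv 67: drop; pos6(id20) recv 68: fwd; pos7(id31) recv 20: drop; pos0(id74) recv 31: drop
Round 2: pos3(id60) recv 86: fwd; pos4(id67) recv 63: drop; pos7(id31) recv 68: fwd
Round 3: pos4(id67) recv 86: fwd; pos0(id74) recv 68: drop
Round 4: pos5(id68) recv 86: fwd
Round 5: pos6(id20) recv 86: fwd
Round 6: pos7(id31) recv 86: fwd
Round 7: pos0(id74) recv 86: fwd
Round 8: pos1(id86) recv 86: ELECTED

Answer: 74,86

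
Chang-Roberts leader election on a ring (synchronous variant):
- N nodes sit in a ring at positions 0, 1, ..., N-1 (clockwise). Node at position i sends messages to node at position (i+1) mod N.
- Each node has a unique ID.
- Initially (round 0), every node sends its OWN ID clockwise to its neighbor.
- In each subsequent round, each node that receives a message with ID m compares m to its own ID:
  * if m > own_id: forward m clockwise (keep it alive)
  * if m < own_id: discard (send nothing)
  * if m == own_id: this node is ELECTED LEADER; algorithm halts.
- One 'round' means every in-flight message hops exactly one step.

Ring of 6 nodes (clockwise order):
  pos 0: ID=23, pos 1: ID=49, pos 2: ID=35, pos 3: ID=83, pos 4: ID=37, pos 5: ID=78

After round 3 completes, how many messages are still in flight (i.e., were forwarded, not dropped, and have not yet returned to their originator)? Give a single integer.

Round 1: pos1(id49) recv 23: drop; pos2(id35) recv 49: fwd; pos3(id83) recv 35: drop; pos4(id37) recv 83: fwd; pos5(id78) recv 37: drop; pos0(id23) recv 78: fwd
Round 2: pos3(id83) recv 49: drop; pos5(id78) recv 83: fwd; pos1(id49) recv 78: fwd
Round 3: pos0(id23) recv 83: fwd; pos2(id35) recv 78: fwd
After round 3: 2 messages still in flight

Answer: 2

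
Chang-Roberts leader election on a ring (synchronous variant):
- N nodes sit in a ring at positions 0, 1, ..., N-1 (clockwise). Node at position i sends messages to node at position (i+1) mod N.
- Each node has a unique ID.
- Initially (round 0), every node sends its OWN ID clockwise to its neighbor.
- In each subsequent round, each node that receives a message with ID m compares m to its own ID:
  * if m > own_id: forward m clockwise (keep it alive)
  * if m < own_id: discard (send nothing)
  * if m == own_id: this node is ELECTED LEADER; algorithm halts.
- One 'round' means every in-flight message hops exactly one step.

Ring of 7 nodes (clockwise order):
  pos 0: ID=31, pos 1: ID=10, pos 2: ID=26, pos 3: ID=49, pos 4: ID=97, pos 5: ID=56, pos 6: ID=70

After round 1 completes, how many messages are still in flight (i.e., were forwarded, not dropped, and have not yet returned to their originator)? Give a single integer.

Answer: 3

Derivation:
Round 1: pos1(id10) recv 31: fwd; pos2(id26) recv 10: drop; pos3(id49) recv 26: drop; pos4(id97) recv 49: drop; pos5(id56) recv 97: fwd; pos6(id70) recv 56: drop; pos0(id31) recv 70: fwd
After round 1: 3 messages still in flight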